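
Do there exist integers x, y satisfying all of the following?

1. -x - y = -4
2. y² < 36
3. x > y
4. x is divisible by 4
Yes

Take x = 4, y = 0. Substituting into each constraint:
  (1) (-4) + 0 = -4 ✓
  (2) y² = (0)² = 0, and 0 < 36 ✓
  (3) 4 > 0 ✓
  (4) 4 = 4 × 1, remainder 0 ✓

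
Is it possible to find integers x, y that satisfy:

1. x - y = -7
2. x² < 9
Yes

Take x = 0, y = 7. Substituting into each constraint:
  (1) 0 + (-7) = -7 ✓
  (2) x² = (0)² = 0, and 0 < 9 ✓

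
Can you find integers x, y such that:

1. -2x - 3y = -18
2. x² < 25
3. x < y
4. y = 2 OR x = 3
Yes

Take x = 3, y = 4. Substituting into each constraint:
  (1) -2(3) - 3(4) = -18 ✓
  (2) x² = (3)² = 9, and 9 < 25 ✓
  (3) 3 < 4 ✓
  (4) x = 3, target 3 ✓ (second branch holds)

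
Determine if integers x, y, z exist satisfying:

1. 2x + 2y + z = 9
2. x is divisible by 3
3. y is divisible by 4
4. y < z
Yes

Take x = 3, y = 0, z = 3. Substituting into each constraint:
  (1) 2(3) + 2(0) + 3 = 9 ✓
  (2) 3 = 3 × 1, remainder 0 ✓
  (3) 0 = 4 × 0, remainder 0 ✓
  (4) 0 < 3 ✓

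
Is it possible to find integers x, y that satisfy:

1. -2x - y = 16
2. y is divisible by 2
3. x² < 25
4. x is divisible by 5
Yes

Take x = 0, y = -16. Substituting into each constraint:
  (1) -2(0) + 16 = 16 ✓
  (2) -16 = 2 × -8, remainder 0 ✓
  (3) x² = (0)² = 0, and 0 < 25 ✓
  (4) 0 = 5 × 0, remainder 0 ✓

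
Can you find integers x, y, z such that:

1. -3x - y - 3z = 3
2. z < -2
Yes

Take x = 0, y = 6, z = -3. Substituting into each constraint:
  (1) -3(0) + (-6) - 3(-3) = 3 ✓
  (2) -3 < -2 ✓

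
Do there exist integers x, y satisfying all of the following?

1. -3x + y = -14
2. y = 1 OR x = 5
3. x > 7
No

The full constraint system is jointly infeasible over the integers. Each constraint and what it forces:

  - -3x + y = -14: is a linear equation tying the variables together
  - y = 1 OR x = 5: forces a choice: either y = 1 or x = 5
  - x > 7: bounds one variable relative to a constant

Split on the disjunction (y = 1 OR x = 5):
  • If y = 1: the equation forces x = 5, which contradicts the bound x ≥ 8.
  • If x = 5: this contradicts the bound x ≥ 8.
Both branches are infeasible, so the system has no integer solution.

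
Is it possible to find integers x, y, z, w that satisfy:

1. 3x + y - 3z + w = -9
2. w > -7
Yes

Take x = -3, y = 0, z = 0, w = 0. Substituting into each constraint:
  (1) 3(-3) + 0 - 3(0) + 0 = -9 ✓
  (2) 0 > -7 ✓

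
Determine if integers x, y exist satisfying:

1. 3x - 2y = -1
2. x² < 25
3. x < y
Yes

Take x = 1, y = 2. Substituting into each constraint:
  (1) 3(1) - 2(2) = -1 ✓
  (2) x² = (1)² = 1, and 1 < 25 ✓
  (3) 1 < 2 ✓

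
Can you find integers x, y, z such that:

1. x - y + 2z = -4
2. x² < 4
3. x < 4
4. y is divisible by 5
Yes

Take x = 0, y = 0, z = -2. Substituting into each constraint:
  (1) 0 + 0 + 2(-2) = -4 ✓
  (2) x² = (0)² = 0, and 0 < 4 ✓
  (3) 0 < 4 ✓
  (4) 0 = 5 × 0, remainder 0 ✓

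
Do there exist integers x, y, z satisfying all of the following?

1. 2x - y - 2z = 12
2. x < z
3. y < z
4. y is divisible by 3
Yes

Take x = -3, y = -18, z = 0. Substituting into each constraint:
  (1) 2(-3) + 18 - 2(0) = 12 ✓
  (2) -3 < 0 ✓
  (3) -18 < 0 ✓
  (4) -18 = 3 × -6, remainder 0 ✓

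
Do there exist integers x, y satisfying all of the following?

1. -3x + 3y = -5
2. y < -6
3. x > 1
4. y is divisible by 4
No

Even the single constraint (-3x + 3y = -5) is infeasible over the integers.

  - -3x + 3y = -5: every term on the left is divisible by 3, so the LHS ≡ 0 (mod 3), but the RHS -5 is not — no integer solution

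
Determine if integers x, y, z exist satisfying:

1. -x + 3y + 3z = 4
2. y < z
Yes

Take x = -1, y = 0, z = 1. Substituting into each constraint:
  (1) 1 + 3(0) + 3(1) = 4 ✓
  (2) 0 < 1 ✓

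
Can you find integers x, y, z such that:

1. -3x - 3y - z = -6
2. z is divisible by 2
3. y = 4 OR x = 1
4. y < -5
Yes

Take x = 1, y = -7, z = 24. Substituting into each constraint:
  (1) -3(1) - 3(-7) + (-24) = -6 ✓
  (2) 24 = 2 × 12, remainder 0 ✓
  (3) x = 1, target 1 ✓ (second branch holds)
  (4) -7 < -5 ✓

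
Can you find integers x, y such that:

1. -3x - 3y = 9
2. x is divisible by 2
Yes

Take x = 0, y = -3. Substituting into each constraint:
  (1) -3(0) - 3(-3) = 9 ✓
  (2) 0 = 2 × 0, remainder 0 ✓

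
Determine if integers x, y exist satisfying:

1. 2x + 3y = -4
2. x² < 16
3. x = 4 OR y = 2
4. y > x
No

The full constraint system is jointly infeasible over the integers. Each constraint and what it forces:

  - 2x + 3y = -4: is a linear equation tying the variables together
  - x² < 16: restricts x to |x| ≤ 3
  - x = 4 OR y = 2: forces a choice: either x = 4 or y = 2
  - y > x: bounds one variable relative to another variable

Split on the disjunction (x = 4 OR y = 2):
  • If x = 4: this contradicts x² < 16, which requires |x| ≤ 3.
  • If y = 2: the equation forces x = -5, but x² < 16 requires |x| ≤ 3.
Both branches are infeasible, so the system has no integer solution.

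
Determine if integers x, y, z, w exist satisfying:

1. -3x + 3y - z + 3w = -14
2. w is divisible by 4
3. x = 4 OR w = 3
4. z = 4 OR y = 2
Yes

Take x = 4, y = 2, z = -4, w = -4. Substituting into each constraint:
  (1) -3(4) + 3(2) + 4 + 3(-4) = -14 ✓
  (2) -4 = 4 × -1, remainder 0 ✓
  (3) x = 4, target 4 ✓ (first branch holds)
  (4) y = 2, target 2 ✓ (second branch holds)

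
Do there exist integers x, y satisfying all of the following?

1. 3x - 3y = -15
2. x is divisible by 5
Yes

Take x = 0, y = 5. Substituting into each constraint:
  (1) 3(0) - 3(5) = -15 ✓
  (2) 0 = 5 × 0, remainder 0 ✓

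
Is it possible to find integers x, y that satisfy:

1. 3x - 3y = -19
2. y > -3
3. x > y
No

Even the single constraint (3x - 3y = -19) is infeasible over the integers.

  - 3x - 3y = -19: every term on the left is divisible by 3, so the LHS ≡ 0 (mod 3), but the RHS -19 is not — no integer solution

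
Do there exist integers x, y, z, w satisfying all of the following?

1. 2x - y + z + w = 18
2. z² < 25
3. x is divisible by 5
Yes

Take x = 0, y = -16, z = 2, w = 0. Substituting into each constraint:
  (1) 2(0) + 16 + 2 + 0 = 18 ✓
  (2) z² = (2)² = 4, and 4 < 25 ✓
  (3) 0 = 5 × 0, remainder 0 ✓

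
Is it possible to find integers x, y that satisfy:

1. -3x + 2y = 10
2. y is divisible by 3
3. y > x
No

A contradictory subset is {-3x + 2y = 10, y is divisible by 3}. No integer assignment can satisfy these jointly:

  - -3x + 2y = 10: is a linear equation tying the variables together
  - y is divisible by 3: restricts y to multiples of 3

Modular obstruction: writing y = 3y', every remaining term of the linear equation is divisible by 3, so the left side is ≡ 0 (mod 3); but the right side 10 ≡ 1 (mod 3). No integers can satisfy it.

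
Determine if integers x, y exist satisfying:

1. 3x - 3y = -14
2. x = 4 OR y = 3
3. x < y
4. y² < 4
No

Even the single constraint (3x - 3y = -14) is infeasible over the integers.

  - 3x - 3y = -14: every term on the left is divisible by 3, so the LHS ≡ 0 (mod 3), but the RHS -14 is not — no integer solution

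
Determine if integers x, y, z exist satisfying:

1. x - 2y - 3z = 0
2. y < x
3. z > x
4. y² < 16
Yes

Take x = 0, y = -3, z = 2. Substituting into each constraint:
  (1) 0 - 2(-3) - 3(2) = 0 ✓
  (2) -3 < 0 ✓
  (3) 2 > 0 ✓
  (4) y² = (-3)² = 9, and 9 < 16 ✓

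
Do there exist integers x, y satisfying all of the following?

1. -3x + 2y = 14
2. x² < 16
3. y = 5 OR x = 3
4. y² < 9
No

A contradictory subset is {-3x + 2y = 14, y = 5 OR x = 3, y² < 9}. No integer assignment can satisfy these jointly:

  - -3x + 2y = 14: is a linear equation tying the variables together
  - y = 5 OR x = 3: forces a choice: either y = 5 or x = 3
  - y² < 9: restricts y to |y| ≤ 2

Split on the disjunction (y = 5 OR x = 3):
  • If y = 5: this contradicts y² < 9, which requires |y| ≤ 2.
  • If x = 3: with x = 3, every remaining term of the linear equation is divisible by 2, so the left side is ≡ 0 (mod 2); but the right side 23 ≡ 1 (mod 2). No integers can satisfy it.
Both branches are infeasible, so the system has no integer solution.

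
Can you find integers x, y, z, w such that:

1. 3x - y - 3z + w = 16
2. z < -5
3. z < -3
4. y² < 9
Yes

Take x = 0, y = 2, z = -6, w = 0. Substituting into each constraint:
  (1) 3(0) + (-2) - 3(-6) + 0 = 16 ✓
  (2) -6 < -5 ✓
  (3) -6 < -3 ✓
  (4) y² = (2)² = 4, and 4 < 9 ✓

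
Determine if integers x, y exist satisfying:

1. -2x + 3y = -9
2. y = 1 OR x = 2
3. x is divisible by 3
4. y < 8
Yes

Take x = 6, y = 1. Substituting into each constraint:
  (1) -2(6) + 3(1) = -9 ✓
  (2) y = 1, target 1 ✓ (first branch holds)
  (3) 6 = 3 × 2, remainder 0 ✓
  (4) 1 < 8 ✓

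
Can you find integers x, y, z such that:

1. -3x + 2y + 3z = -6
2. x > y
Yes

Take x = 1, y = 0, z = -1. Substituting into each constraint:
  (1) -3(1) + 2(0) + 3(-1) = -6 ✓
  (2) 1 > 0 ✓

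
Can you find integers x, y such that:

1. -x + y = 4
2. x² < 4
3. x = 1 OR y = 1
Yes

Take x = 1, y = 5. Substituting into each constraint:
  (1) (-1) + 5 = 4 ✓
  (2) x² = (1)² = 1, and 1 < 4 ✓
  (3) x = 1, target 1 ✓ (first branch holds)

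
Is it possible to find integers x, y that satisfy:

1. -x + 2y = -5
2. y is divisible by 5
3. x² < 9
No

The full constraint system is jointly infeasible over the integers. Each constraint and what it forces:

  - -x + 2y = -5: is a linear equation tying the variables together
  - y is divisible by 5: restricts y to multiples of 5
  - x² < 9: restricts x to |x| ≤ 2

The bounds confine x to {-2, -1, 0, 1, 2}. For each value, substitute into the equation:
  • x = -2: the equation gives 2y = -7, so y would not be an integer.
  • x = -1: the equation forces y = -3, but 5 does not divide -3.
  • x = 0: the equation gives 2y = -5, so y would not be an integer.
  • x = 1: the equation forces y = -2, but 5 does not divide -2.
  • x = 2: the equation gives 2y = -3, so y would not be an integer.
Every case fails, so no integer solution exists.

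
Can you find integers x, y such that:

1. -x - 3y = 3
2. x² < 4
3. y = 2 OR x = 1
No

The full constraint system is jointly infeasible over the integers. Each constraint and what it forces:

  - -x - 3y = 3: is a linear equation tying the variables together
  - x² < 4: restricts x to |x| ≤ 1
  - y = 2 OR x = 1: forces a choice: either y = 2 or x = 1

Split on the disjunction (y = 2 OR x = 1):
  • If y = 2: the equation forces x = -9, but x² < 4 requires |x| ≤ 1.
  • If x = 1: with x = 1, every remaining term of the linear equation is divisible by 3, so the left side is ≡ 0 (mod 3); but the right side 4 ≡ 1 (mod 3). No integers can satisfy it.
Both branches are infeasible, so the system has no integer solution.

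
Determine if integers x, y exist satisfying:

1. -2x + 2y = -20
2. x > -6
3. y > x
No

A contradictory subset is {-2x + 2y = -20, y > x}. No integer assignment can satisfy these jointly:

  - -2x + 2y = -20: is a linear equation tying the variables together
  - y > x: bounds one variable relative to another variable

From the equation, x − y = 10, i.e. y − x = -10; but y > x requires y − x ≥ 1. Contradiction.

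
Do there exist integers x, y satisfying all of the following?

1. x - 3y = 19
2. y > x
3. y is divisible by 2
Yes

Take x = -11, y = -10. Substituting into each constraint:
  (1) (-11) - 3(-10) = 19 ✓
  (2) -10 > -11 ✓
  (3) -10 = 2 × -5, remainder 0 ✓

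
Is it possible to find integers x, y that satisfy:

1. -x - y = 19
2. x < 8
Yes

Take x = -19, y = 0. Substituting into each constraint:
  (1) 19 + 0 = 19 ✓
  (2) -19 < 8 ✓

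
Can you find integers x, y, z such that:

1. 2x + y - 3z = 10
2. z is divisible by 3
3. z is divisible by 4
Yes

Take x = 5, y = 0, z = 0. Substituting into each constraint:
  (1) 2(5) + 0 - 3(0) = 10 ✓
  (2) 0 = 3 × 0, remainder 0 ✓
  (3) 0 = 4 × 0, remainder 0 ✓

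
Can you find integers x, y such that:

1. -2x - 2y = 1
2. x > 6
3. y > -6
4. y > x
No

Even the single constraint (-2x - 2y = 1) is infeasible over the integers.

  - -2x - 2y = 1: every term on the left is divisible by 2, so the LHS ≡ 0 (mod 2), but the RHS 1 is not — no integer solution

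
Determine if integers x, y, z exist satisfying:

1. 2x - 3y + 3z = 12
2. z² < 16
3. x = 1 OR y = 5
Yes

Take x = 12, y = 5, z = 1. Substituting into each constraint:
  (1) 2(12) - 3(5) + 3(1) = 12 ✓
  (2) z² = (1)² = 1, and 1 < 16 ✓
  (3) y = 5, target 5 ✓ (second branch holds)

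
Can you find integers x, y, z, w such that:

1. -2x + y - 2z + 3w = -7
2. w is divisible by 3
Yes

Take x = 0, y = -7, z = 0, w = 0. Substituting into each constraint:
  (1) -2(0) + (-7) - 2(0) + 3(0) = -7 ✓
  (2) 0 = 3 × 0, remainder 0 ✓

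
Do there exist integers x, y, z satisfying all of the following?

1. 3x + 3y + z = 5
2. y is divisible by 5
Yes

Take x = 0, y = 0, z = 5. Substituting into each constraint:
  (1) 3(0) + 3(0) + 5 = 5 ✓
  (2) 0 = 5 × 0, remainder 0 ✓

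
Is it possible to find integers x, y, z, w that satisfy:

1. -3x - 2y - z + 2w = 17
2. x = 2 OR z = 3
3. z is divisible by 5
Yes

Take x = 2, y = 5, z = -35, w = -1. Substituting into each constraint:
  (1) -3(2) - 2(5) + 35 + 2(-1) = 17 ✓
  (2) x = 2, target 2 ✓ (first branch holds)
  (3) -35 = 5 × -7, remainder 0 ✓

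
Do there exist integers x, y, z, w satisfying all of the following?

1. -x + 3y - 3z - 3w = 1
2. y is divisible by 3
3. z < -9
Yes

Take x = 2, y = 0, z = -10, w = 9. Substituting into each constraint:
  (1) (-2) + 3(0) - 3(-10) - 3(9) = 1 ✓
  (2) 0 = 3 × 0, remainder 0 ✓
  (3) -10 < -9 ✓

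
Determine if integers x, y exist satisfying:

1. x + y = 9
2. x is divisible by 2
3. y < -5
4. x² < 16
No

A contradictory subset is {x + y = 9, y < -5, x² < 16}. No integer assignment can satisfy these jointly:

  - x + y = 9: is a linear equation tying the variables together
  - y < -5: bounds one variable relative to a constant
  - x² < 16: restricts x to |x| ≤ 3

Range argument: with x ∈ [-3, 3], y ∈ [−∞, -6], the left side of the equation is at most -3, but the right side is 9 > -3. No integer solution exists.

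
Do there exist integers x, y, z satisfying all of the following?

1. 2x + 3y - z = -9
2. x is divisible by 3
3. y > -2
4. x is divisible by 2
Yes

Take x = 0, y = -1, z = 6. Substituting into each constraint:
  (1) 2(0) + 3(-1) + (-6) = -9 ✓
  (2) 0 = 3 × 0, remainder 0 ✓
  (3) -1 > -2 ✓
  (4) 0 = 2 × 0, remainder 0 ✓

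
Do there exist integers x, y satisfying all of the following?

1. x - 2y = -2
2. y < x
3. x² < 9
No

The full constraint system is jointly infeasible over the integers. Each constraint and what it forces:

  - x - 2y = -2: is a linear equation tying the variables together
  - y < x: bounds one variable relative to another variable
  - x² < 9: restricts x to |x| ≤ 2

The bounds confine x to {-2, -1, 0, 1, 2}. For each value, substitute into the equation:
  • x = -2: the equation forces y = 0, but x > y fails since -2 ≤ 0.
  • x = -1: the equation gives -2y = -1, so y would not be an integer.
  • x = 0: the equation forces y = 1, but x > y fails since 0 ≤ 1.
  • x = 1: the equation gives -2y = -3, so y would not be an integer.
  • x = 2: the equation forces y = 2, but x > y fails since 2 ≤ 2.
Every case fails, so no integer solution exists.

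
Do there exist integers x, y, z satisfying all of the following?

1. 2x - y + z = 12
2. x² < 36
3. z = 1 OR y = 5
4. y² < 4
Yes

Take x = 5, y = -1, z = 1. Substituting into each constraint:
  (1) 2(5) + 1 + 1 = 12 ✓
  (2) x² = (5)² = 25, and 25 < 36 ✓
  (3) z = 1, target 1 ✓ (first branch holds)
  (4) y² = (-1)² = 1, and 1 < 4 ✓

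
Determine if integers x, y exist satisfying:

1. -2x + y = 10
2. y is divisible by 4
Yes

Take x = -5, y = 0. Substituting into each constraint:
  (1) -2(-5) + 0 = 10 ✓
  (2) 0 = 4 × 0, remainder 0 ✓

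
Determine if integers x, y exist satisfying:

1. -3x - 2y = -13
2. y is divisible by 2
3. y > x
Yes

Take x = -1, y = 8. Substituting into each constraint:
  (1) -3(-1) - 2(8) = -13 ✓
  (2) 8 = 2 × 4, remainder 0 ✓
  (3) 8 > -1 ✓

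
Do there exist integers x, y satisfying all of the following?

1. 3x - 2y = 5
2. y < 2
Yes

Take x = 1, y = -1. Substituting into each constraint:
  (1) 3(1) - 2(-1) = 5 ✓
  (2) -1 < 2 ✓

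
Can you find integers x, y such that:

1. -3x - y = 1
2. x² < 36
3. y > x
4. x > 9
No

A contradictory subset is {-3x - y = 1, y > x, x > 9}. No integer assignment can satisfy these jointly:

  - -3x - y = 1: is a linear equation tying the variables together
  - y > x: bounds one variable relative to another variable
  - x > 9: bounds one variable relative to a constant

Propagating the comparison: y > x and x ≥ 10 give y ≥ 11. Range argument: with x ∈ [10, ∞], y ∈ [11, ∞], the left side of the equation is at most -41, but the right side is 1 > -41. No integer solution exists.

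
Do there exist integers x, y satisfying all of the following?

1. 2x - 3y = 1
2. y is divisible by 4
No

The full constraint system is jointly infeasible over the integers. Each constraint and what it forces:

  - 2x - 3y = 1: is a linear equation tying the variables together
  - y is divisible by 4: restricts y to multiples of 4

Modular obstruction: writing y = 4y', every remaining term of the linear equation is divisible by 2, so the left side is ≡ 0 (mod 2); but the right side 1 ≡ 1 (mod 2). No integers can satisfy it.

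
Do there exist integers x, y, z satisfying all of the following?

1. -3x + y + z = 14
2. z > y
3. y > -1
Yes

Take x = -3, y = 2, z = 3. Substituting into each constraint:
  (1) -3(-3) + 2 + 3 = 14 ✓
  (2) 3 > 2 ✓
  (3) 2 > -1 ✓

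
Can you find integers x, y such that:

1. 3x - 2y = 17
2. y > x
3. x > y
No

A contradictory subset is {y > x, x > y}. No integer assignment can satisfy these jointly:

  - y > x: bounds one variable relative to another variable
  - x > y: bounds one variable relative to another variable

Direct contradiction: y > x and x > y cannot both hold.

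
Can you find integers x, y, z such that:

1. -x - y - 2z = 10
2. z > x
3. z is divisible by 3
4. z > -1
Yes

Take x = -1, y = -9, z = 0. Substituting into each constraint:
  (1) 1 + 9 - 2(0) = 10 ✓
  (2) 0 > -1 ✓
  (3) 0 = 3 × 0, remainder 0 ✓
  (4) 0 > -1 ✓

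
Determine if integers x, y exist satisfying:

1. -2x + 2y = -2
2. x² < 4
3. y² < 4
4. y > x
No

A contradictory subset is {-2x + 2y = -2, y > x}. No integer assignment can satisfy these jointly:

  - -2x + 2y = -2: is a linear equation tying the variables together
  - y > x: bounds one variable relative to another variable

From the equation, x − y = 1, i.e. y − x = -1; but y > x requires y − x ≥ 1. Contradiction.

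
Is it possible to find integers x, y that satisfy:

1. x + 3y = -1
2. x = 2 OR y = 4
Yes

Take x = 2, y = -1. Substituting into each constraint:
  (1) 2 + 3(-1) = -1 ✓
  (2) x = 2, target 2 ✓ (first branch holds)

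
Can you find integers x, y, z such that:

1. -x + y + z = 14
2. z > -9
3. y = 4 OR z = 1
Yes

Take x = -10, y = 4, z = 0. Substituting into each constraint:
  (1) 10 + 4 + 0 = 14 ✓
  (2) 0 > -9 ✓
  (3) y = 4, target 4 ✓ (first branch holds)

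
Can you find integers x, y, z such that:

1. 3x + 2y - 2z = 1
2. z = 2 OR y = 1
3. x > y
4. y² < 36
Yes

Take x = 3, y = -2, z = 2. Substituting into each constraint:
  (1) 3(3) + 2(-2) - 2(2) = 1 ✓
  (2) z = 2, target 2 ✓ (first branch holds)
  (3) 3 > -2 ✓
  (4) y² = (-2)² = 4, and 4 < 36 ✓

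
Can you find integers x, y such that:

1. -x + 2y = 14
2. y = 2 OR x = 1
Yes

Take x = -10, y = 2. Substituting into each constraint:
  (1) 10 + 2(2) = 14 ✓
  (2) y = 2, target 2 ✓ (first branch holds)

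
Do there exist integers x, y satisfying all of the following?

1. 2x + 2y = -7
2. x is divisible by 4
No

Even the single constraint (2x + 2y = -7) is infeasible over the integers.

  - 2x + 2y = -7: every term on the left is divisible by 2, so the LHS ≡ 0 (mod 2), but the RHS -7 is not — no integer solution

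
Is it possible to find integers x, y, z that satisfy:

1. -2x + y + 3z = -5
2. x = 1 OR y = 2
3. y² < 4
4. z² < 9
Yes

Take x = 1, y = 0, z = -1. Substituting into each constraint:
  (1) -2(1) + 0 + 3(-1) = -5 ✓
  (2) x = 1, target 1 ✓ (first branch holds)
  (3) y² = (0)² = 0, and 0 < 4 ✓
  (4) z² = (-1)² = 1, and 1 < 9 ✓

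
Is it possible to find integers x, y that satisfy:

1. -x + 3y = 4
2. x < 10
Yes

Take x = 2, y = 2. Substituting into each constraint:
  (1) (-2) + 3(2) = 4 ✓
  (2) 2 < 10 ✓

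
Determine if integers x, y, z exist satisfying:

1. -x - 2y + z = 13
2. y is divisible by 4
Yes

Take x = 0, y = 0, z = 13. Substituting into each constraint:
  (1) 0 - 2(0) + 13 = 13 ✓
  (2) 0 = 4 × 0, remainder 0 ✓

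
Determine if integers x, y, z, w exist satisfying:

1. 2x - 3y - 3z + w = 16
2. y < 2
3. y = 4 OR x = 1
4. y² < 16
Yes

Take x = 1, y = 0, z = -5, w = -1. Substituting into each constraint:
  (1) 2(1) - 3(0) - 3(-5) + (-1) = 16 ✓
  (2) 0 < 2 ✓
  (3) x = 1, target 1 ✓ (second branch holds)
  (4) y² = (0)² = 0, and 0 < 16 ✓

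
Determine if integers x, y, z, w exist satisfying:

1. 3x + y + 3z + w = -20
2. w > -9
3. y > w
Yes

Take x = 0, y = 1, z = -7, w = 0. Substituting into each constraint:
  (1) 3(0) + 1 + 3(-7) + 0 = -20 ✓
  (2) 0 > -9 ✓
  (3) 1 > 0 ✓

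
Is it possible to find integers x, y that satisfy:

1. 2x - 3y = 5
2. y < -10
Yes

Take x = -14, y = -11. Substituting into each constraint:
  (1) 2(-14) - 3(-11) = 5 ✓
  (2) -11 < -10 ✓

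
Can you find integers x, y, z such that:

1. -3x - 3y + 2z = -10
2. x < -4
Yes

Take x = -5, y = 9, z = 1. Substituting into each constraint:
  (1) -3(-5) - 3(9) + 2(1) = -10 ✓
  (2) -5 < -4 ✓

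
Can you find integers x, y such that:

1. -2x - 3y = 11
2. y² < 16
Yes

Take x = -4, y = -1. Substituting into each constraint:
  (1) -2(-4) - 3(-1) = 11 ✓
  (2) y² = (-1)² = 1, and 1 < 16 ✓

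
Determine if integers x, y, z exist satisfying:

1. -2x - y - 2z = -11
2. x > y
Yes

Take x = 0, y = -1, z = 6. Substituting into each constraint:
  (1) -2(0) + 1 - 2(6) = -11 ✓
  (2) 0 > -1 ✓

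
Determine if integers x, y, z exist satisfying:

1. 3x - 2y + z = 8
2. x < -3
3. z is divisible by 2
Yes

Take x = -4, y = -10, z = 0. Substituting into each constraint:
  (1) 3(-4) - 2(-10) + 0 = 8 ✓
  (2) -4 < -3 ✓
  (3) 0 = 2 × 0, remainder 0 ✓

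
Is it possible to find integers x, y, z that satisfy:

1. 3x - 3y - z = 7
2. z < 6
Yes

Take x = 3, y = 0, z = 2. Substituting into each constraint:
  (1) 3(3) - 3(0) + (-2) = 7 ✓
  (2) 2 < 6 ✓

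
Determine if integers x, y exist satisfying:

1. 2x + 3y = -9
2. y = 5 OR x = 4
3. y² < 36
Yes

Take x = -12, y = 5. Substituting into each constraint:
  (1) 2(-12) + 3(5) = -9 ✓
  (2) y = 5, target 5 ✓ (first branch holds)
  (3) y² = (5)² = 25, and 25 < 36 ✓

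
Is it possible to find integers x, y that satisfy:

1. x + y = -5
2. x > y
Yes

Take x = 0, y = -5. Substituting into each constraint:
  (1) 0 + (-5) = -5 ✓
  (2) 0 > -5 ✓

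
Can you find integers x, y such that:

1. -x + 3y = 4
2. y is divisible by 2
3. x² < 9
Yes

Take x = 2, y = 2. Substituting into each constraint:
  (1) (-2) + 3(2) = 4 ✓
  (2) 2 = 2 × 1, remainder 0 ✓
  (3) x² = (2)² = 4, and 4 < 9 ✓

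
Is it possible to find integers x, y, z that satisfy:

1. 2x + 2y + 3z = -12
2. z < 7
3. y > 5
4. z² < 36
Yes

Take x = -13, y = 7, z = 0. Substituting into each constraint:
  (1) 2(-13) + 2(7) + 3(0) = -12 ✓
  (2) 0 < 7 ✓
  (3) 7 > 5 ✓
  (4) z² = (0)² = 0, and 0 < 36 ✓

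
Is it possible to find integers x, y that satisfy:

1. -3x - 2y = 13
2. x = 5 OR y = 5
Yes

Take x = 5, y = -14. Substituting into each constraint:
  (1) -3(5) - 2(-14) = 13 ✓
  (2) x = 5, target 5 ✓ (first branch holds)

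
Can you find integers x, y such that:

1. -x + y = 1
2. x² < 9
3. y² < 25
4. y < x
No

A contradictory subset is {-x + y = 1, y < x}. No integer assignment can satisfy these jointly:

  - -x + y = 1: is a linear equation tying the variables together
  - y < x: bounds one variable relative to another variable

From the equation, x − y = -1, i.e. x − y = -1; but x > y requires x − y ≥ 1. Contradiction.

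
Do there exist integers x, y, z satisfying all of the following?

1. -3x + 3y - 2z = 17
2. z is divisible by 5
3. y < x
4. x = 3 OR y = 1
Yes

Take x = 2, y = 1, z = -10. Substituting into each constraint:
  (1) -3(2) + 3(1) - 2(-10) = 17 ✓
  (2) -10 = 5 × -2, remainder 0 ✓
  (3) 1 < 2 ✓
  (4) y = 1, target 1 ✓ (second branch holds)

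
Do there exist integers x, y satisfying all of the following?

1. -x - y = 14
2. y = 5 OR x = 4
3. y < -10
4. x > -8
Yes

Take x = 4, y = -18. Substituting into each constraint:
  (1) (-4) + 18 = 14 ✓
  (2) x = 4, target 4 ✓ (second branch holds)
  (3) -18 < -10 ✓
  (4) 4 > -8 ✓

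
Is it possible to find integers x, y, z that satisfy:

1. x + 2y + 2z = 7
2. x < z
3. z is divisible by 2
Yes

Take x = -1, y = 4, z = 0. Substituting into each constraint:
  (1) (-1) + 2(4) + 2(0) = 7 ✓
  (2) -1 < 0 ✓
  (3) 0 = 2 × 0, remainder 0 ✓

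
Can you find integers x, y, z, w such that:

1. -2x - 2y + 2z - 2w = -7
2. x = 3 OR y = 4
No

Even the single constraint (-2x - 2y + 2z - 2w = -7) is infeasible over the integers.

  - -2x - 2y + 2z - 2w = -7: every term on the left is divisible by 2, so the LHS ≡ 0 (mod 2), but the RHS -7 is not — no integer solution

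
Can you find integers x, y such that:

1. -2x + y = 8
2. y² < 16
Yes

Take x = -4, y = 0. Substituting into each constraint:
  (1) -2(-4) + 0 = 8 ✓
  (2) y² = (0)² = 0, and 0 < 16 ✓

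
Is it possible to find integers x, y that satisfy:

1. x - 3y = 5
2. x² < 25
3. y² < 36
Yes

Take x = -1, y = -2. Substituting into each constraint:
  (1) (-1) - 3(-2) = 5 ✓
  (2) x² = (-1)² = 1, and 1 < 25 ✓
  (3) y² = (-2)² = 4, and 4 < 36 ✓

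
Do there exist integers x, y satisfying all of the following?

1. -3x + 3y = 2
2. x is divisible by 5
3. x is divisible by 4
No

Even the single constraint (-3x + 3y = 2) is infeasible over the integers.

  - -3x + 3y = 2: every term on the left is divisible by 3, so the LHS ≡ 0 (mod 3), but the RHS 2 is not — no integer solution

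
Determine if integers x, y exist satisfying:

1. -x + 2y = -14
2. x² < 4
Yes

Take x = 0, y = -7. Substituting into each constraint:
  (1) 0 + 2(-7) = -14 ✓
  (2) x² = (0)² = 0, and 0 < 4 ✓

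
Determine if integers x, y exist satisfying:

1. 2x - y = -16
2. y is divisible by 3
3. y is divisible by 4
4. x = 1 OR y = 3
No

A contradictory subset is {2x - y = -16, y is divisible by 4, x = 1 OR y = 3}. No integer assignment can satisfy these jointly:

  - 2x - y = -16: is a linear equation tying the variables together
  - y is divisible by 4: restricts y to multiples of 4
  - x = 1 OR y = 3: forces a choice: either x = 1 or y = 3

Split on the disjunction (x = 1 OR y = 3):
  • If x = 1: with x = 1, writing y = 4y', every remaining term of the linear equation is divisible by 4, so the left side is ≡ 0 (mod 4); but the right side -18 ≡ 2 (mod 4). No integers can satisfy it.
  • If y = 3: this contradicts the divisibility constraint — 3 is not a multiple of 4.
Both branches are infeasible, so the system has no integer solution.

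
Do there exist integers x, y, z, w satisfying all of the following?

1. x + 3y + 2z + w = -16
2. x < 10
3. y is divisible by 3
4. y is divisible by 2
Yes

Take x = 0, y = 0, z = 0, w = -16. Substituting into each constraint:
  (1) 0 + 3(0) + 2(0) + (-16) = -16 ✓
  (2) 0 < 10 ✓
  (3) 0 = 3 × 0, remainder 0 ✓
  (4) 0 = 2 × 0, remainder 0 ✓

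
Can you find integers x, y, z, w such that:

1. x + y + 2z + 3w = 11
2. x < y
Yes

Take x = -1, y = 0, z = 6, w = 0. Substituting into each constraint:
  (1) (-1) + 0 + 2(6) + 3(0) = 11 ✓
  (2) -1 < 0 ✓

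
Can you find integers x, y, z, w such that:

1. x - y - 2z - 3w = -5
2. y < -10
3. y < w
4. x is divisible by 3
Yes

Take x = 0, y = -11, z = 8, w = 0. Substituting into each constraint:
  (1) 0 + 11 - 2(8) - 3(0) = -5 ✓
  (2) -11 < -10 ✓
  (3) -11 < 0 ✓
  (4) 0 = 3 × 0, remainder 0 ✓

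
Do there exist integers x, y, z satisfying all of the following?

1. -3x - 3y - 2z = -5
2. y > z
Yes

Take x = -1, y = 2, z = 1. Substituting into each constraint:
  (1) -3(-1) - 3(2) - 2(1) = -5 ✓
  (2) 2 > 1 ✓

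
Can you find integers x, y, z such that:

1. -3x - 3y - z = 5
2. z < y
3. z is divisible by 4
Yes

Take x = -8, y = 5, z = 4. Substituting into each constraint:
  (1) -3(-8) - 3(5) + (-4) = 5 ✓
  (2) 4 < 5 ✓
  (3) 4 = 4 × 1, remainder 0 ✓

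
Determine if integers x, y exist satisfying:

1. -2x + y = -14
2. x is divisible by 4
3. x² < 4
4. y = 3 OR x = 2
No

A contradictory subset is {-2x + y = -14, x² < 4, y = 3 OR x = 2}. No integer assignment can satisfy these jointly:

  - -2x + y = -14: is a linear equation tying the variables together
  - x² < 4: restricts x to |x| ≤ 1
  - y = 3 OR x = 2: forces a choice: either y = 3 or x = 2

Split on the disjunction (y = 3 OR x = 2):
  • If y = 3: with y = 3, every remaining term of the linear equation is divisible by 2, so the left side is ≡ 0 (mod 2); but the right side -17 ≡ 1 (mod 2). No integers can satisfy it.
  • If x = 2: this contradicts x² < 4, which requires |x| ≤ 1.
Both branches are infeasible, so the system has no integer solution.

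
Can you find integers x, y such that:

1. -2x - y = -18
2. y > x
Yes

Take x = 0, y = 18. Substituting into each constraint:
  (1) -2(0) + (-18) = -18 ✓
  (2) 18 > 0 ✓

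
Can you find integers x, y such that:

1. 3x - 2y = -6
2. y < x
Yes

Take x = -8, y = -9. Substituting into each constraint:
  (1) 3(-8) - 2(-9) = -6 ✓
  (2) -9 < -8 ✓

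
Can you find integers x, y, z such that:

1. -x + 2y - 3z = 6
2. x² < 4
Yes

Take x = 0, y = 3, z = 0. Substituting into each constraint:
  (1) 0 + 2(3) - 3(0) = 6 ✓
  (2) x² = (0)² = 0, and 0 < 4 ✓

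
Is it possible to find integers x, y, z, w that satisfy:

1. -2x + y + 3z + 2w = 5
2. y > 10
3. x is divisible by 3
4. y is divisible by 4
Yes

Take x = 0, y = 12, z = -1, w = -2. Substituting into each constraint:
  (1) -2(0) + 12 + 3(-1) + 2(-2) = 5 ✓
  (2) 12 > 10 ✓
  (3) 0 = 3 × 0, remainder 0 ✓
  (4) 12 = 4 × 3, remainder 0 ✓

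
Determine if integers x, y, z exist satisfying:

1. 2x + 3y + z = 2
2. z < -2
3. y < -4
Yes

Take x = 10, y = -5, z = -3. Substituting into each constraint:
  (1) 2(10) + 3(-5) + (-3) = 2 ✓
  (2) -3 < -2 ✓
  (3) -5 < -4 ✓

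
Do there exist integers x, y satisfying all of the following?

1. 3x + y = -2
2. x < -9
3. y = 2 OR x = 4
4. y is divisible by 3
No

A contradictory subset is {3x + y = -2, x < -9, y = 2 OR x = 4}. No integer assignment can satisfy these jointly:

  - 3x + y = -2: is a linear equation tying the variables together
  - x < -9: bounds one variable relative to a constant
  - y = 2 OR x = 4: forces a choice: either y = 2 or x = 4

Split on the disjunction (y = 2 OR x = 4):
  • If y = 2: with y = 2, every remaining term of the linear equation is divisible by 3, so the left side is ≡ 0 (mod 3); but the right side -4 ≡ 2 (mod 3). No integers can satisfy it.
  • If x = 4: this contradicts the bound x ≤ -10.
Both branches are infeasible, so the system has no integer solution.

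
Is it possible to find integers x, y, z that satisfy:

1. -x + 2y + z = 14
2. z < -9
Yes

Take x = 0, y = 12, z = -10. Substituting into each constraint:
  (1) 0 + 2(12) + (-10) = 14 ✓
  (2) -10 < -9 ✓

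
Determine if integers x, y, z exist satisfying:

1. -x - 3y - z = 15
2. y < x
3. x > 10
Yes

Take x = 11, y = 0, z = -26. Substituting into each constraint:
  (1) (-11) - 3(0) + 26 = 15 ✓
  (2) 0 < 11 ✓
  (3) 11 > 10 ✓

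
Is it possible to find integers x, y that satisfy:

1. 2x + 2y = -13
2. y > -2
No

Even the single constraint (2x + 2y = -13) is infeasible over the integers.

  - 2x + 2y = -13: every term on the left is divisible by 2, so the LHS ≡ 0 (mod 2), but the RHS -13 is not — no integer solution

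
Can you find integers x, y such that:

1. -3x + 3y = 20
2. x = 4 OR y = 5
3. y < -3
No

Even the single constraint (-3x + 3y = 20) is infeasible over the integers.

  - -3x + 3y = 20: every term on the left is divisible by 3, so the LHS ≡ 0 (mod 3), but the RHS 20 is not — no integer solution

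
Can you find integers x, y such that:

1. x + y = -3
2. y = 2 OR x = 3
Yes

Take x = 3, y = -6. Substituting into each constraint:
  (1) 3 + (-6) = -3 ✓
  (2) x = 3, target 3 ✓ (second branch holds)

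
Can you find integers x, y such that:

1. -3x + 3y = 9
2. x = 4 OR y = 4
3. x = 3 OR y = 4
Yes

Take x = 1, y = 4. Substituting into each constraint:
  (1) -3(1) + 3(4) = 9 ✓
  (2) y = 4, target 4 ✓ (second branch holds)
  (3) y = 4, target 4 ✓ (second branch holds)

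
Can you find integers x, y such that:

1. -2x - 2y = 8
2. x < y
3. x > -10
Yes

Take x = -3, y = -1. Substituting into each constraint:
  (1) -2(-3) - 2(-1) = 8 ✓
  (2) -3 < -1 ✓
  (3) -3 > -10 ✓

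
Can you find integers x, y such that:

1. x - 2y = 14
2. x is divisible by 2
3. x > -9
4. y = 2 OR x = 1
Yes

Take x = 18, y = 2. Substituting into each constraint:
  (1) 18 - 2(2) = 14 ✓
  (2) 18 = 2 × 9, remainder 0 ✓
  (3) 18 > -9 ✓
  (4) y = 2, target 2 ✓ (first branch holds)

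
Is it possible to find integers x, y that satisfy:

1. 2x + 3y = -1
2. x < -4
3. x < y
Yes

Take x = -5, y = 3. Substituting into each constraint:
  (1) 2(-5) + 3(3) = -1 ✓
  (2) -5 < -4 ✓
  (3) -5 < 3 ✓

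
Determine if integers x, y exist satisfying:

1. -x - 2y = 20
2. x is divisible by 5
Yes

Take x = 0, y = -10. Substituting into each constraint:
  (1) 0 - 2(-10) = 20 ✓
  (2) 0 = 5 × 0, remainder 0 ✓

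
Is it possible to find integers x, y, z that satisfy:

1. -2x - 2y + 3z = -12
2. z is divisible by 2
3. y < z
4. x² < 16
Yes

Take x = 2, y = -11, z = -10. Substituting into each constraint:
  (1) -2(2) - 2(-11) + 3(-10) = -12 ✓
  (2) -10 = 2 × -5, remainder 0 ✓
  (3) -11 < -10 ✓
  (4) x² = (2)² = 4, and 4 < 16 ✓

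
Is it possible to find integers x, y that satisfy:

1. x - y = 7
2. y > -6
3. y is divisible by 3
Yes

Take x = 7, y = 0. Substituting into each constraint:
  (1) 7 + 0 = 7 ✓
  (2) 0 > -6 ✓
  (3) 0 = 3 × 0, remainder 0 ✓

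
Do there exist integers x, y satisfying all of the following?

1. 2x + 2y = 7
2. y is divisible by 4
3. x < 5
No

Even the single constraint (2x + 2y = 7) is infeasible over the integers.

  - 2x + 2y = 7: every term on the left is divisible by 2, so the LHS ≡ 0 (mod 2), but the RHS 7 is not — no integer solution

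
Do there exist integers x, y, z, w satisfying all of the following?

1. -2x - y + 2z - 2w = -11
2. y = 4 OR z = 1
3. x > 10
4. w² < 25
Yes

Take x = 11, y = -11, z = 1, w = 1. Substituting into each constraint:
  (1) -2(11) + 11 + 2(1) - 2(1) = -11 ✓
  (2) z = 1, target 1 ✓ (second branch holds)
  (3) 11 > 10 ✓
  (4) w² = (1)² = 1, and 1 < 25 ✓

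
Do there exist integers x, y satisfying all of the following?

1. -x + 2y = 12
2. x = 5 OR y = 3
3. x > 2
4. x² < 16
No

The full constraint system is jointly infeasible over the integers. Each constraint and what it forces:

  - -x + 2y = 12: is a linear equation tying the variables together
  - x = 5 OR y = 3: forces a choice: either x = 5 or y = 3
  - x > 2: bounds one variable relative to a constant
  - x² < 16: restricts x to |x| ≤ 3

Split on the disjunction (x = 5 OR y = 3):
  • If x = 5: this contradicts x² < 16, which requires |x| ≤ 3.
  • If y = 3: the equation forces x = -6, but x² < 16 requires |x| ≤ 3.
Both branches are infeasible, so the system has no integer solution.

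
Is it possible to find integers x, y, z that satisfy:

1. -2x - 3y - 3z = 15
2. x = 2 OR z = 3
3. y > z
Yes

Take x = -18, y = 4, z = 3. Substituting into each constraint:
  (1) -2(-18) - 3(4) - 3(3) = 15 ✓
  (2) z = 3, target 3 ✓ (second branch holds)
  (3) 4 > 3 ✓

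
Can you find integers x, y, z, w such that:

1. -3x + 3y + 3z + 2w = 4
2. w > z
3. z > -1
Yes

Take x = 0, y = -1, z = 1, w = 2. Substituting into each constraint:
  (1) -3(0) + 3(-1) + 3(1) + 2(2) = 4 ✓
  (2) 2 > 1 ✓
  (3) 1 > -1 ✓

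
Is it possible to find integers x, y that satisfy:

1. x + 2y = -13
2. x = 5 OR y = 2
Yes

Take x = -17, y = 2. Substituting into each constraint:
  (1) (-17) + 2(2) = -13 ✓
  (2) y = 2, target 2 ✓ (second branch holds)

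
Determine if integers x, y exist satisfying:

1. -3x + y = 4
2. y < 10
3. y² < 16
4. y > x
Yes

Take x = -1, y = 1. Substituting into each constraint:
  (1) -3(-1) + 1 = 4 ✓
  (2) 1 < 10 ✓
  (3) y² = (1)² = 1, and 1 < 16 ✓
  (4) 1 > -1 ✓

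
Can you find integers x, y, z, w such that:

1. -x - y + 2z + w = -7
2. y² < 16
Yes

Take x = 7, y = 0, z = 0, w = 0. Substituting into each constraint:
  (1) (-7) + 0 + 2(0) + 0 = -7 ✓
  (2) y² = (0)² = 0, and 0 < 16 ✓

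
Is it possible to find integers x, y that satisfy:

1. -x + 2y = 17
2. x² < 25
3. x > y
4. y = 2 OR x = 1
No

A contradictory subset is {-x + 2y = 17, x > y, y = 2 OR x = 1}. No integer assignment can satisfy these jointly:

  - -x + 2y = 17: is a linear equation tying the variables together
  - x > y: bounds one variable relative to another variable
  - y = 2 OR x = 1: forces a choice: either y = 2 or x = 1

Split on the disjunction (y = 2 OR x = 1):
  • If y = 2: the equation forces x = -13, giving (y, x) = (2, -13), which violates x > y.
  • If x = 1: the equation forces y = 9, giving (x, y) = (1, 9), which violates x > y.
Both branches are infeasible, so the system has no integer solution.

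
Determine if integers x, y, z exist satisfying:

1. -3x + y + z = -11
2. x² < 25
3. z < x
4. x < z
No

A contradictory subset is {z < x, x < z}. No integer assignment can satisfy these jointly:

  - z < x: bounds one variable relative to another variable
  - x < z: bounds one variable relative to another variable

Direct contradiction: x > z and z > x cannot both hold.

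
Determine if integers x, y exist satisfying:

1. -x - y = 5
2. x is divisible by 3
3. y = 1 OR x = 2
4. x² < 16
No

The full constraint system is jointly infeasible over the integers. Each constraint and what it forces:

  - -x - y = 5: is a linear equation tying the variables together
  - x is divisible by 3: restricts x to multiples of 3
  - y = 1 OR x = 2: forces a choice: either y = 1 or x = 2
  - x² < 16: restricts x to |x| ≤ 3

Split on the disjunction (y = 1 OR x = 2):
  • If y = 1: the equation forces x = -6, but x² < 16 requires |x| ≤ 3.
  • If x = 2: this contradicts the divisibility constraint — 2 is not a multiple of 3.
Both branches are infeasible, so the system has no integer solution.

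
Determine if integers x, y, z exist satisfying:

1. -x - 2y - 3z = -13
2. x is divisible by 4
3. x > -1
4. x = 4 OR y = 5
Yes

Take x = 0, y = 5, z = 1. Substituting into each constraint:
  (1) 0 - 2(5) - 3(1) = -13 ✓
  (2) 0 = 4 × 0, remainder 0 ✓
  (3) 0 > -1 ✓
  (4) y = 5, target 5 ✓ (second branch holds)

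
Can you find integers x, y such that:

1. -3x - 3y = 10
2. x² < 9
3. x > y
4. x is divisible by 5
No

Even the single constraint (-3x - 3y = 10) is infeasible over the integers.

  - -3x - 3y = 10: every term on the left is divisible by 3, so the LHS ≡ 0 (mod 3), but the RHS 10 is not — no integer solution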